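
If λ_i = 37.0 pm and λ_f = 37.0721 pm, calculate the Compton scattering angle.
14.00°

First find the wavelength shift:
Δλ = λ' - λ = 37.0721 - 37.0 = 0.0721 pm

Using Δλ = λ_C(1 - cos θ), with λ_C = h/(m_e·c) ≈ 2.42631024 pm:
cos θ = 1 - Δλ/λ_C
cos θ = 1 - 0.0721/2.42631024
cos θ = 0.970284

θ = arccos(0.970284)
θ = 14.00°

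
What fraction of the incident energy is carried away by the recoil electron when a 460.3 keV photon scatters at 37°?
0.1535 (or 15.35%)

Calculate initial and final photon energies:

Initial: E₀ = 460.3 keV → λ₀ = 2.6936 pm
Compton shift: Δλ = 0.4886 pm
Final wavelength: λ' = 3.1821 pm
Final energy: E' = 389.6271 keV

Fractional energy loss:
(E₀ - E')/E₀ = (460.3000 - 389.6271)/460.3000
= 70.6729/460.3000
= 0.1535
= 15.35%

(Intermediate values are shown rounded; full precision is carried through to the final answer.)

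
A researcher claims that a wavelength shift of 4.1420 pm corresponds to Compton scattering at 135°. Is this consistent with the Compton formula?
Yes, consistent

Calculate the expected shift for θ = 135°:

Δλ_expected = λ_C(1 - cos(135°))
Δλ_expected = 2.4263 × (1 - cos(135°))
Δλ_expected = 2.4263 × 1.7071
Δλ_expected = 4.1420 pm

Given shift: 4.1420 pm
Expected shift: 4.1420 pm
Difference: 0.0000 pm

The values match. This is consistent with Compton scattering at the stated angle.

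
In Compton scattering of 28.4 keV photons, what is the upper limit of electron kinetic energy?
2.8410 keV

Maximum energy transfer occurs at θ = 180° (backscattering).

Initial photon: E₀ = 28.4 keV → λ₀ = 43.6564 pm

Maximum Compton shift (at 180°):
Δλ_max = 2λ_C = 2 × 2.4263 = 4.8526 pm

Final wavelength:
λ' = 43.6564 + 4.8526 = 48.5090 pm

Minimum photon energy (maximum energy to electron):
E'_min = hc/λ' = 25.5590 keV

Maximum electron kinetic energy:
K_max = E₀ - E'_min = 28.4000 - 25.5590 = 2.8410 keV

(Intermediate values are shown rounded; full precision is carried through to the final answer.)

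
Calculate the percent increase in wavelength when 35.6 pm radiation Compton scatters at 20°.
0.4110%

Calculate the Compton shift:
Δλ = λ_C(1 - cos(20°))
Δλ = 2.4263 × (1 - cos(20°))
Δλ = 2.4263 × 0.0603
Δλ = 0.1463 pm

Percentage change:
(Δλ/λ₀) × 100 = (0.1463/35.6) × 100
= 0.4110%

(Intermediate values are shown rounded; full precision is carried through to the final answer.)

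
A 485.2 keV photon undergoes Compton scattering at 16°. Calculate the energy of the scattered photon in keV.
467.9863 keV

First convert energy to wavelength:
λ = hc/E, with hc ≈ 1239.842 keV·pm (i.e. 1239.842 eV·nm)

For E = 485.2 keV = 485200 eV:
λ = 1239.842 keV·pm / 485.2 keV
λ = 2.5553 pm

Calculate the Compton shift:
Δλ = λ_C(1 - cos(16°)) = 2.4263 × 0.0387
Δλ = 0.0940 pm

Final wavelength:
λ' = 2.5553 + 0.0940 = 2.6493 pm

Final energy:
E' = hc/λ' = 1239.842 / 2.6493 = 467.9863 keV

(Intermediate values are shown rounded; full precision is carried through to the final answer.)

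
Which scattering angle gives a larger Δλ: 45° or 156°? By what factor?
156° produces the larger shift by a factor of 6.533

Calculate both shifts using Δλ = λ_C(1 - cos θ):

For θ₁ = 45°:
Δλ₁ = 2.4263 × (1 - cos(45°))
Δλ₁ = 2.4263 × 0.2929
Δλ₁ = 0.7106 pm

For θ₂ = 156°:
Δλ₂ = 2.4263 × (1 - cos(156°))
Δλ₂ = 2.4263 × 1.9135
Δλ₂ = 4.6429 pm

The 156° angle produces the larger shift.
Ratio: 4.6429/0.7106 = 6.533

(Intermediate values are shown rounded; full precision is carried through to the final answer.)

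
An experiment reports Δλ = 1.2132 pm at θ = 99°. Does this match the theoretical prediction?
No, inconsistent

Calculate the expected shift for θ = 99°:

Δλ_expected = λ_C(1 - cos(99°))
Δλ_expected = 2.4263 × (1 - cos(99°))
Δλ_expected = 2.4263 × 1.1564
Δλ_expected = 2.8059 pm

Given shift: 1.2132 pm
Expected shift: 2.8059 pm
Difference: 1.5927 pm

The values do not match. The given shift corresponds to θ ≈ 60.0°, not 99°.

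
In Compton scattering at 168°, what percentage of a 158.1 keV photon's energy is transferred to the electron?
0.3797 (or 37.97%)

Calculate initial and final photon energies:

Initial: E₀ = 158.1 keV → λ₀ = 7.8421 pm
Compton shift: Δλ = 4.7996 pm
Final wavelength: λ' = 12.6417 pm
Final energy: E' = 98.0753 keV

Fractional energy loss:
(E₀ - E')/E₀ = (158.1000 - 98.0753)/158.1000
= 60.0247/158.1000
= 0.3797
= 37.97%

(Intermediate values are shown rounded; full precision is carried through to the final answer.)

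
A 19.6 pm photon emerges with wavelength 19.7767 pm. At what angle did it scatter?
22.00°

First find the wavelength shift:
Δλ = λ' - λ = 19.7767 - 19.6 = 0.1767 pm

Using Δλ = λ_C(1 - cos θ), with λ_C = h/(m_e·c) ≈ 2.42631024 pm:
cos θ = 1 - Δλ/λ_C
cos θ = 1 - 0.1767/2.42631024
cos θ = 0.927173

θ = arccos(0.927173)
θ = 22.00°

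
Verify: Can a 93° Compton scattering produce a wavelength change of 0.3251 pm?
No, inconsistent

Calculate the expected shift for θ = 93°:

Δλ_expected = λ_C(1 - cos(93°))
Δλ_expected = 2.4263 × (1 - cos(93°))
Δλ_expected = 2.4263 × 1.0523
Δλ_expected = 2.5533 pm

Given shift: 0.3251 pm
Expected shift: 2.5533 pm
Difference: 2.2282 pm

The values do not match. The given shift corresponds to θ ≈ 30.0°, not 93°.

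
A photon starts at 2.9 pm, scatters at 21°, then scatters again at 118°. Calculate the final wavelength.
6.6265 pm

Apply Compton shift twice:

First scattering at θ₁ = 21°:
Δλ₁ = λ_C(1 - cos(21°))
Δλ₁ = 2.4263 × 0.0664
Δλ₁ = 0.1612 pm

After first scattering:
λ₁ = 2.9 + 0.1612 = 3.0612 pm

Second scattering at θ₂ = 118°:
Δλ₂ = λ_C(1 - cos(118°))
Δλ₂ = 2.4263 × 1.4695
Δλ₂ = 3.5654 pm

Final wavelength:
λ₂ = 3.0612 + 3.5654 = 6.6265 pm

Total shift: Δλ_total = 0.1612 + 3.5654 = 3.7265 pm

(Intermediate values are shown rounded; full precision is carried through to the final answer.)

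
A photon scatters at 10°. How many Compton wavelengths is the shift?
0.0152 λ_C

The Compton shift formula is:
Δλ = λ_C(1 - cos θ)

Dividing both sides by λ_C:
Δλ/λ_C = 1 - cos θ

For θ = 10°:
Δλ/λ_C = 1 - cos(10°)
Δλ/λ_C = 1 - 0.9848
Δλ/λ_C = 0.0152

This means the shift is 0.0152 × λ_C = 0.0369 pm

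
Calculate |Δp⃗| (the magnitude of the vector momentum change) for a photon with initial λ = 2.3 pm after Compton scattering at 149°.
3.7491e-22 kg·m/s

Photon momentum magnitude is p = h/λ.

Initial momentum:
p₀ = h/λ = 6.6261e-34/2.3000e-12 = 2.8809e-22 kg·m/s

After scattering:
λ' = λ + Δλ = 2.3 + 4.5061 = 6.8061 pm
p' = h/λ' = 6.6261e-34/6.8061e-12 = 9.7355e-23 kg·m/s

Momentum is a vector; the scattered photon's direction makes angle θ = 149° with the incident direction. The magnitude of the vector change Δp⃗ = p⃗₀ − p⃗' is found from the law of cosines:
|Δp⃗|² = p₀² + p'² − 2p₀p'cos θ
|Δp⃗|² = (2.8809e-22)² + (9.7355e-23)² − 2·2.8809e-22·9.7355e-23·cos(149°)
|Δp⃗| = 3.7491e-22 kg·m/s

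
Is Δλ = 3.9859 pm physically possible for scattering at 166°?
No, inconsistent

Calculate the expected shift for θ = 166°:

Δλ_expected = λ_C(1 - cos(166°))
Δλ_expected = 2.4263 × (1 - cos(166°))
Δλ_expected = 2.4263 × 1.9703
Δλ_expected = 4.7805 pm

Given shift: 3.9859 pm
Expected shift: 4.7805 pm
Difference: 0.7946 pm

The values do not match. The given shift corresponds to θ ≈ 130.0°, not 166°.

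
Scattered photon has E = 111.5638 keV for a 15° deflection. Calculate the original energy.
112.4000 keV

Convert final energy to wavelength (hc ≈ 1239.842 keV·pm):
λ' = hc/E' = 1239.842 / 111.5638 = 11.1133 pm

Calculate the Compton shift:
Δλ = λ_C(1 - cos(15°))
Δλ = 2.4263 × (1 - cos(15°))
Δλ = 0.0827 pm

Initial wavelength:
λ = λ' - Δλ = 11.1133 - 0.0827 = 11.0306 pm

Initial energy:
E = hc/λ = 1239.842 / 11.0306 = 112.4000 keV

(Intermediate values are shown rounded; full precision is carried through to the final answer.)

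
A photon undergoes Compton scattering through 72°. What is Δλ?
1.6765 pm

Using the Compton scattering formula:
Δλ = λ_C(1 - cos θ)

where λ_C = h/(m_e·c) ≈ 2.4263 pm is the Compton wavelength of an electron.

For θ = 72°:
cos(72°) = 0.3090
1 - cos(72°) = 0.6910

Δλ = 2.4263 × 0.6910
Δλ = 1.6765 pm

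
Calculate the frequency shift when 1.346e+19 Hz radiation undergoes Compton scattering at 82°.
1.154e+18 Hz (decrease)

Convert frequency to wavelength (c = 299792458 m/s):
λ₀ = c/f₀ = 299792458/1.346e+19 = 2.2272842e-11 m = 22.2728 pm

Calculate Compton shift:
Δλ = λ_C(1 - cos(82°)) = 2.0886 pm

Final wavelength:
λ' = λ₀ + Δλ = 22.2728 + 2.0886 = 24.3615 pm

Final frequency:
f' = c/λ' = 299792458/2.4361475e-11 = 1.2306006e+19 Hz

Frequency shift (decrease):
Δf = f₀ - f' = 1.346e+19 - 1.2306006e+19 = 1.154e+18 Hz

(Intermediate values are shown rounded; full precision is carried through to the final answer.)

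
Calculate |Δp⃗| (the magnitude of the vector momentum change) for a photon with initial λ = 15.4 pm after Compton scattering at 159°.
7.4756e-23 kg·m/s

Photon momentum magnitude is p = h/λ.

Initial momentum:
p₀ = h/λ = 6.6261e-34/1.5400e-11 = 4.3026e-23 kg·m/s

After scattering:
λ' = λ + Δλ = 15.4 + 4.6915 = 20.0915 pm
p' = h/λ' = 6.6261e-34/2.0091e-11 = 3.2980e-23 kg·m/s

Momentum is a vector; the scattered photon's direction makes angle θ = 159° with the incident direction. The magnitude of the vector change Δp⃗ = p⃗₀ − p⃗' is found from the law of cosines:
|Δp⃗|² = p₀² + p'² − 2p₀p'cos θ
|Δp⃗|² = (4.3026e-23)² + (3.2980e-23)² − 2·4.3026e-23·3.2980e-23·cos(159°)
|Δp⃗| = 7.4756e-23 kg·m/s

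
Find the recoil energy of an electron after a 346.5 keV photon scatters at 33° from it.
34.1676 keV

By energy conservation: K_e = E_initial - E_final

First find the scattered photon energy:
Initial wavelength: λ = hc/E = 3.5782 pm
Compton shift: Δλ = λ_C(1 - cos(33°)) = 0.3914 pm
Final wavelength: λ' = 3.5782 + 0.3914 = 3.9696 pm
Final photon energy: E' = hc/λ' = 312.3324 keV

Electron kinetic energy:
K_e = E - E' = 346.5000 - 312.3324 = 34.1676 keV

(Intermediate values are shown rounded; full precision is carried through to the final answer.)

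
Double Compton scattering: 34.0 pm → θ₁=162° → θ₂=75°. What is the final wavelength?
40.5322 pm

Apply Compton shift twice:

First scattering at θ₁ = 162°:
Δλ₁ = λ_C(1 - cos(162°))
Δλ₁ = 2.4263 × 1.9511
Δλ₁ = 4.7339 pm

After first scattering:
λ₁ = 34.0 + 4.7339 = 38.7339 pm

Second scattering at θ₂ = 75°:
Δλ₂ = λ_C(1 - cos(75°))
Δλ₂ = 2.4263 × 0.7412
Δλ₂ = 1.7983 pm

Final wavelength:
λ₂ = 38.7339 + 1.7983 = 40.5322 pm

Total shift: Δλ_total = 4.7339 + 1.7983 = 6.5322 pm

(Intermediate values are shown rounded; full precision is carried through to the final answer.)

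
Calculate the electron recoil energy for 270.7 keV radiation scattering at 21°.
9.2010 keV

By energy conservation: K_e = E_initial - E_final

First find the scattered photon energy:
Initial wavelength: λ = hc/E = 4.5801 pm
Compton shift: Δλ = λ_C(1 - cos(21°)) = 0.1612 pm
Final wavelength: λ' = 4.5801 + 0.1612 = 4.7413 pm
Final photon energy: E' = hc/λ' = 261.4990 keV

Electron kinetic energy:
K_e = E - E' = 270.7000 - 261.4990 = 9.2010 keV

(Intermediate values are shown rounded; full precision is carried through to the final answer.)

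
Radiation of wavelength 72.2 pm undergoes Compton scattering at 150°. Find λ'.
76.7276 pm

Using the Compton formula: λ' = λ + λ_C(1 − cos θ)

For θ = 150°, cos θ = -√3/2 (exact) ≈ -0.8660, so:
1 − cos 150° = 1 − (-√3/2) ≈ 1.8660

Δλ = λ_C × 1.8660 = 2.4263 × 1.8660 = 4.5276 pm

λ' = 72.2 + 4.5276 = 76.7276 pm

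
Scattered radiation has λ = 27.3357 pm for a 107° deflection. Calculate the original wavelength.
24.2000 pm

From λ' = λ + Δλ, we have λ = λ' - Δλ

First calculate the Compton shift:
Δλ = λ_C(1 - cos θ)
Δλ = 2.4263 × (1 - cos(107°))
Δλ = 2.4263 × 1.2924
Δλ = 3.1357 pm

Initial wavelength:
λ = λ' - Δλ
λ = 27.3357 - 3.1357
λ = 24.2000 pm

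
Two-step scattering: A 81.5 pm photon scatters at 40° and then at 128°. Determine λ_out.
85.9877 pm

Apply Compton shift twice:

First scattering at θ₁ = 40°:
Δλ₁ = λ_C(1 - cos(40°))
Δλ₁ = 2.4263 × 0.2340
Δλ₁ = 0.5676 pm

After first scattering:
λ₁ = 81.5 + 0.5676 = 82.0676 pm

Second scattering at θ₂ = 128°:
Δλ₂ = λ_C(1 - cos(128°))
Δλ₂ = 2.4263 × 1.6157
Δλ₂ = 3.9201 pm

Final wavelength:
λ₂ = 82.0676 + 3.9201 = 85.9877 pm

Total shift: Δλ_total = 0.5676 + 3.9201 = 4.4877 pm

(Intermediate values are shown rounded; full precision is carried through to the final answer.)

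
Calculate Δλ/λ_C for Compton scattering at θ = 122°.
1.5299 λ_C

The Compton shift formula is:
Δλ = λ_C(1 - cos θ)

Dividing both sides by λ_C:
Δλ/λ_C = 1 - cos θ

For θ = 122°:
Δλ/λ_C = 1 - cos(122°)
Δλ/λ_C = 1 - -0.5299
Δλ/λ_C = 1.5299

This means the shift is 1.5299 × λ_C = 3.7121 pm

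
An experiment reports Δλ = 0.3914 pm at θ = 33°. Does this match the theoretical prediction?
Yes, consistent

Calculate the expected shift for θ = 33°:

Δλ_expected = λ_C(1 - cos(33°))
Δλ_expected = 2.4263 × (1 - cos(33°))
Δλ_expected = 2.4263 × 0.1613
Δλ_expected = 0.3914 pm

Given shift: 0.3914 pm
Expected shift: 0.3914 pm
Difference: 0.0000 pm

The values match. This is consistent with Compton scattering at the stated angle.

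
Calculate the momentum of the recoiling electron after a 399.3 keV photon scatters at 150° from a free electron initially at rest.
2.9183e-22 kg·m/s

The electron is initially at rest, so by conservation of momentum:
p⃗_e = p⃗₀ − p⃗'  (incident photon momentum minus scattered photon momentum)

Photon momentum magnitudes (p = h/λ = E/c):
λ₀ = hc/E₀ = 3.1050 pm → p₀ = h/λ₀ = 2.1340e-22 kg·m/s
Δλ = λ_C(1 − cos 150°) = 4.5276 pm
λ' = 7.6326 pm → p' = h/λ' = 8.6813e-23 kg·m/s

The scattered photon makes angle θ = 150° with the incident direction, so by the law of cosines:
|p⃗_e|² = p₀² + p'² − 2p₀p'cos θ
|p⃗_e|² = (2.1340e-22)² + (8.6813e-23)² − 2·2.1340e-22·8.6813e-23·cos(150°)
|p⃗_e| = 2.9183e-22 kg·m/s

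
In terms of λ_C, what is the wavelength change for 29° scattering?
0.1254 λ_C

The Compton shift formula is:
Δλ = λ_C(1 - cos θ)

Dividing both sides by λ_C:
Δλ/λ_C = 1 - cos θ

For θ = 29°:
Δλ/λ_C = 1 - cos(29°)
Δλ/λ_C = 1 - 0.8746
Δλ/λ_C = 0.1254

This means the shift is 0.1254 × λ_C = 0.3042 pm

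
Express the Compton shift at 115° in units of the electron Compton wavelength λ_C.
1.4226 λ_C

The Compton shift formula is:
Δλ = λ_C(1 - cos θ)

Dividing both sides by λ_C:
Δλ/λ_C = 1 - cos θ

For θ = 115°:
Δλ/λ_C = 1 - cos(115°)
Δλ/λ_C = 1 - -0.4226
Δλ/λ_C = 1.4226

This means the shift is 1.4226 × λ_C = 3.4517 pm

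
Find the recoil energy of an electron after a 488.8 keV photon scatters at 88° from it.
234.6369 keV

By energy conservation: K_e = E_initial - E_final

First find the scattered photon energy:
Initial wavelength: λ = hc/E = 2.5365 pm
Compton shift: Δλ = λ_C(1 - cos(88°)) = 2.3416 pm
Final wavelength: λ' = 2.5365 + 2.3416 = 4.8781 pm
Final photon energy: E' = hc/λ' = 254.1631 keV

Electron kinetic energy:
K_e = E - E' = 488.8000 - 254.1631 = 234.6369 keV

(Intermediate values are shown rounded; full precision is carried through to the final answer.)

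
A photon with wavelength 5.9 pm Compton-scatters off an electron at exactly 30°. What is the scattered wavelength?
6.2251 pm

Using the Compton formula: λ' = λ + λ_C(1 − cos θ)

For θ = 30°, cos θ = √3/2 (exact) ≈ 0.8660, so:
1 − cos 30° = 1 − (√3/2) ≈ 0.1340

Δλ = λ_C × 0.1340 = 2.4263 × 0.1340 = 0.3251 pm

λ' = 5.9 + 0.3251 = 6.2251 pm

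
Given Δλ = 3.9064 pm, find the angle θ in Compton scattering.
127.59°

From the Compton formula Δλ = λ_C(1 - cos θ), we can solve for θ:

cos θ = 1 - Δλ/λ_C

Given:
- Δλ = 3.9064 pm
- λ_C = h/(m_e·c) ≈ 2.42631024 pm

cos θ = 1 - 3.9064/2.42631024
cos θ = 1 - 1.610017
cos θ = -0.610017

θ = arccos(-0.610017)
θ = 127.59°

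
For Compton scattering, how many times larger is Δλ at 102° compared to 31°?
102° produces the larger shift by a factor of 8.457

Calculate both shifts using Δλ = λ_C(1 - cos θ):

For θ₁ = 31°:
Δλ₁ = 2.4263 × (1 - cos(31°))
Δλ₁ = 2.4263 × 0.1428
Δλ₁ = 0.3466 pm

For θ₂ = 102°:
Δλ₂ = 2.4263 × (1 - cos(102°))
Δλ₂ = 2.4263 × 1.2079
Δλ₂ = 2.9308 pm

The 102° angle produces the larger shift.
Ratio: 2.9308/0.3466 = 8.457

(Intermediate values are shown rounded; full precision is carried through to the final answer.)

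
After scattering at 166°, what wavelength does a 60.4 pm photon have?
65.1805 pm

Using the Compton scattering formula:
λ' = λ + Δλ = λ + λ_C(1 - cos θ)

Given:
- Initial wavelength λ = 60.4 pm
- Scattering angle θ = 166°
- Compton wavelength λ_C ≈ 2.4263 pm

Calculate the shift:
Δλ = 2.4263 × (1 - cos(166°))
Δλ = 2.4263 × 1.9703
Δλ = 4.7805 pm

Final wavelength:
λ' = 60.4 + 4.7805 = 65.1805 pm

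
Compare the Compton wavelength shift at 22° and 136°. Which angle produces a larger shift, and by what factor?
136° produces the larger shift by a factor of 23.612

Calculate both shifts using Δλ = λ_C(1 - cos θ):

For θ₁ = 22°:
Δλ₁ = 2.4263 × (1 - cos(22°))
Δλ₁ = 2.4263 × 0.0728
Δλ₁ = 0.1767 pm

For θ₂ = 136°:
Δλ₂ = 2.4263 × (1 - cos(136°))
Δλ₂ = 2.4263 × 1.7193
Δλ₂ = 4.1717 pm

The 136° angle produces the larger shift.
Ratio: 4.1717/0.1767 = 23.612

(Intermediate values are shown rounded; full precision is carried through to the final answer.)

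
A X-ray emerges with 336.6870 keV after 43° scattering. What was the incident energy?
409.1000 keV

Convert final energy to wavelength (hc ≈ 1239.842 keV·pm):
λ' = hc/E' = 1239.842 / 336.6870 = 3.6825 pm

Calculate the Compton shift:
Δλ = λ_C(1 - cos(43°))
Δλ = 2.4263 × (1 - cos(43°))
Δλ = 0.6518 pm

Initial wavelength:
λ = λ' - Δλ = 3.6825 - 0.6518 = 3.0307 pm

Initial energy:
E = hc/λ = 1239.842 / 3.0307 = 409.1000 keV

(Intermediate values are shown rounded; full precision is carried through to the final answer.)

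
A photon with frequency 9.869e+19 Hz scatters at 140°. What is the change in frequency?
5.775e+19 Hz (decrease)

Convert frequency to wavelength (c = 299792458 m/s):
λ₀ = c/f₀ = 299792458/9.869e+19 = 3.0377187e-12 m = 3.0377 pm

Calculate Compton shift:
Δλ = λ_C(1 - cos(140°)) = 4.2850 pm

Final wavelength:
λ' = λ₀ + Δλ = 3.0377 + 4.2850 = 7.3227 pm

Final frequency:
f' = c/λ' = 299792458/7.3226904e-12 = 4.0940207e+19 Hz

Frequency shift (decrease):
Δf = f₀ - f' = 9.869e+19 - 4.0940207e+19 = 5.775e+19 Hz

(Intermediate values are shown rounded; full precision is carried through to the final answer.)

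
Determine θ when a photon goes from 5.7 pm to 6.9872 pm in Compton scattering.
62.00°

First find the wavelength shift:
Δλ = λ' - λ = 6.9872 - 5.7 = 1.2872 pm

Using Δλ = λ_C(1 - cos θ), with λ_C = h/(m_e·c) ≈ 2.42631024 pm:
cos θ = 1 - Δλ/λ_C
cos θ = 1 - 1.2872/2.42631024
cos θ = 0.469483

θ = arccos(0.469483)
θ = 62.00°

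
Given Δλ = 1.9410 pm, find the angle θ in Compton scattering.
78.46°

From the Compton formula Δλ = λ_C(1 - cos θ), we can solve for θ:

cos θ = 1 - Δλ/λ_C

Given:
- Δλ = 1.9410 pm
- λ_C = h/(m_e·c) ≈ 2.42631024 pm

cos θ = 1 - 1.9410/2.42631024
cos θ = 1 - 0.799980
cos θ = 0.200020

θ = arccos(0.200020)
θ = 78.46°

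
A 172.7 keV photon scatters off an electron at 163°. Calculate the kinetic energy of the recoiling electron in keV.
68.7367 keV

By energy conservation: K_e = E_initial - E_final

First find the scattered photon energy:
Initial wavelength: λ = hc/E = 7.1792 pm
Compton shift: Δλ = λ_C(1 - cos(163°)) = 4.7466 pm
Final wavelength: λ' = 7.1792 + 4.7466 = 11.9258 pm
Final photon energy: E' = hc/λ' = 103.9633 keV

Electron kinetic energy:
K_e = E - E' = 172.7000 - 103.9633 = 68.7367 keV

(Intermediate values are shown rounded; full precision is carried through to the final answer.)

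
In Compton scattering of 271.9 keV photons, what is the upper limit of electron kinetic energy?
140.1776 keV

Maximum energy transfer occurs at θ = 180° (backscattering).

Initial photon: E₀ = 271.9 keV → λ₀ = 4.5599 pm

Maximum Compton shift (at 180°):
Δλ_max = 2λ_C = 2 × 2.4263 = 4.8526 pm

Final wavelength:
λ' = 4.5599 + 4.8526 = 9.4125 pm

Minimum photon energy (maximum energy to electron):
E'_min = hc/λ' = 131.7224 keV

Maximum electron kinetic energy:
K_max = E₀ - E'_min = 271.9000 - 131.7224 = 140.1776 keV

(Intermediate values are shown rounded; full precision is carried through to the final answer.)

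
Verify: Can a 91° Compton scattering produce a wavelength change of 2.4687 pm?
Yes, consistent

Calculate the expected shift for θ = 91°:

Δλ_expected = λ_C(1 - cos(91°))
Δλ_expected = 2.4263 × (1 - cos(91°))
Δλ_expected = 2.4263 × 1.0175
Δλ_expected = 2.4687 pm

Given shift: 2.4687 pm
Expected shift: 2.4687 pm
Difference: 0.0000 pm

The values match. This is consistent with Compton scattering at the stated angle.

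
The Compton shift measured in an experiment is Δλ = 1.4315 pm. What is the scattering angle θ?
65.79°

From the Compton formula Δλ = λ_C(1 - cos θ), we can solve for θ:

cos θ = 1 - Δλ/λ_C

Given:
- Δλ = 1.4315 pm
- λ_C = h/(m_e·c) ≈ 2.42631024 pm

cos θ = 1 - 1.4315/2.42631024
cos θ = 1 - 0.589991
cos θ = 0.410009

θ = arccos(0.410009)
θ = 65.79°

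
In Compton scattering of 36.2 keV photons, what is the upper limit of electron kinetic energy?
4.4924 keV

Maximum energy transfer occurs at θ = 180° (backscattering).

Initial photon: E₀ = 36.2 keV → λ₀ = 34.2498 pm

Maximum Compton shift (at 180°):
Δλ_max = 2λ_C = 2 × 2.4263 = 4.8526 pm

Final wavelength:
λ' = 34.2498 + 4.8526 = 39.1024 pm

Minimum photon energy (maximum energy to electron):
E'_min = hc/λ' = 31.7076 keV

Maximum electron kinetic energy:
K_max = E₀ - E'_min = 36.2000 - 31.7076 = 4.4924 keV

(Intermediate values are shown rounded; full precision is carried through to the final answer.)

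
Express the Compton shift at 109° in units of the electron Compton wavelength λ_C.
1.3256 λ_C

The Compton shift formula is:
Δλ = λ_C(1 - cos θ)

Dividing both sides by λ_C:
Δλ/λ_C = 1 - cos θ

For θ = 109°:
Δλ/λ_C = 1 - cos(109°)
Δλ/λ_C = 1 - -0.3256
Δλ/λ_C = 1.3256

This means the shift is 1.3256 × λ_C = 3.2162 pm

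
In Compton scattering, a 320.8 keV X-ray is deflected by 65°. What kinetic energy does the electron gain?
85.3460 keV

By energy conservation: K_e = E_initial - E_final

First find the scattered photon energy:
Initial wavelength: λ = hc/E = 3.8648 pm
Compton shift: Δλ = λ_C(1 - cos(65°)) = 1.4009 pm
Final wavelength: λ' = 3.8648 + 1.4009 = 5.2658 pm
Final photon energy: E' = hc/λ' = 235.4540 keV

Electron kinetic energy:
K_e = E - E' = 320.8000 - 235.4540 = 85.3460 keV

(Intermediate values are shown rounded; full precision is carried through to the final answer.)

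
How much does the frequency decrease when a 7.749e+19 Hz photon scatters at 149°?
4.169e+19 Hz (decrease)

Convert frequency to wavelength (c = 299792458 m/s):
λ₀ = c/f₀ = 299792458/7.749e+19 = 3.8687890e-12 m = 3.8688 pm

Calculate Compton shift:
Δλ = λ_C(1 - cos(149°)) = 4.5061 pm

Final wavelength:
λ' = λ₀ + Δλ = 3.8688 + 4.5061 = 8.3749 pm

Final frequency:
f' = c/λ' = 299792458/8.3748530e-12 = 3.5796743e+19 Hz

Frequency shift (decrease):
Δf = f₀ - f' = 7.749e+19 - 3.5796743e+19 = 4.169e+19 Hz

(Intermediate values are shown rounded; full precision is carried through to the final answer.)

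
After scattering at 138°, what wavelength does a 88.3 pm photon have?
92.5294 pm

Using the Compton scattering formula:
λ' = λ + Δλ = λ + λ_C(1 - cos θ)

Given:
- Initial wavelength λ = 88.3 pm
- Scattering angle θ = 138°
- Compton wavelength λ_C ≈ 2.4263 pm

Calculate the shift:
Δλ = 2.4263 × (1 - cos(138°))
Δλ = 2.4263 × 1.7431
Δλ = 4.2294 pm

Final wavelength:
λ' = 88.3 + 4.2294 = 92.5294 pm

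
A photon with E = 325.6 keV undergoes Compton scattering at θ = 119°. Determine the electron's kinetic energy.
158.2907 keV

By energy conservation: K_e = E_initial - E_final

First find the scattered photon energy:
Initial wavelength: λ = hc/E = 3.8079 pm
Compton shift: Δλ = λ_C(1 - cos(119°)) = 3.6026 pm
Final wavelength: λ' = 3.8079 + 3.6026 = 7.4105 pm
Final photon energy: E' = hc/λ' = 167.3093 keV

Electron kinetic energy:
K_e = E - E' = 325.6000 - 167.3093 = 158.2907 keV

(Intermediate values are shown rounded; full precision is carried through to the final answer.)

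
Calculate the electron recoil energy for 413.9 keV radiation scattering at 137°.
241.6115 keV

By energy conservation: K_e = E_initial - E_final

First find the scattered photon energy:
Initial wavelength: λ = hc/E = 2.9955 pm
Compton shift: Δλ = λ_C(1 - cos(137°)) = 4.2008 pm
Final wavelength: λ' = 2.9955 + 4.2008 = 7.1963 pm
Final photon energy: E' = hc/λ' = 172.2885 keV

Electron kinetic energy:
K_e = E - E' = 413.9000 - 172.2885 = 241.6115 keV

(Intermediate values are shown rounded; full precision is carried through to the final answer.)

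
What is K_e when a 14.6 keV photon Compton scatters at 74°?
0.2960 keV

By energy conservation: K_e = E_initial - E_final

First find the scattered photon energy:
Initial wavelength: λ = hc/E = 84.9207 pm
Compton shift: Δλ = λ_C(1 - cos(74°)) = 1.7575 pm
Final wavelength: λ' = 84.9207 + 1.7575 = 86.6782 pm
Final photon energy: E' = hc/λ' = 14.3040 keV

Electron kinetic energy:
K_e = E - E' = 14.6000 - 14.3040 = 0.2960 keV

(Intermediate values are shown rounded; full precision is carried through to the final answer.)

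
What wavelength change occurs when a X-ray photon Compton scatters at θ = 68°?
1.5174 pm

Using the Compton scattering formula:
Δλ = λ_C(1 - cos θ)

where λ_C = h/(m_e·c) ≈ 2.4263 pm is the Compton wavelength of an electron.

For θ = 68°:
cos(68°) = 0.3746
1 - cos(68°) = 0.6254

Δλ = 2.4263 × 0.6254
Δλ = 1.5174 pm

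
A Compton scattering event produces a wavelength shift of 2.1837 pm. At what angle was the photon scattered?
84.26°

From the Compton formula Δλ = λ_C(1 - cos θ), we can solve for θ:

cos θ = 1 - Δλ/λ_C

Given:
- Δλ = 2.1837 pm
- λ_C = h/(m_e·c) ≈ 2.42631024 pm

cos θ = 1 - 2.1837/2.42631024
cos θ = 1 - 0.900009
cos θ = 0.099991

θ = arccos(0.099991)
θ = 84.26°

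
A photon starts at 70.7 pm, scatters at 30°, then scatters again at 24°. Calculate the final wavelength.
71.2348 pm

Apply Compton shift twice:

First scattering at θ₁ = 30°:
Δλ₁ = λ_C(1 - cos(30°))
Δλ₁ = 2.4263 × 0.1340
Δλ₁ = 0.3251 pm

After first scattering:
λ₁ = 70.7 + 0.3251 = 71.0251 pm

Second scattering at θ₂ = 24°:
Δλ₂ = λ_C(1 - cos(24°))
Δλ₂ = 2.4263 × 0.0865
Δλ₂ = 0.2098 pm

Final wavelength:
λ₂ = 71.0251 + 0.2098 = 71.2348 pm

Total shift: Δλ_total = 0.3251 + 0.2098 = 0.5348 pm

(Intermediate values are shown rounded; full precision is carried through to the final answer.)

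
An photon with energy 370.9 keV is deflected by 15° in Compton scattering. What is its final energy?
361.9482 keV

First convert energy to wavelength:
λ = hc/E, with hc ≈ 1239.842 keV·pm (i.e. 1239.842 eV·nm)

For E = 370.9 keV = 370900 eV:
λ = 1239.842 keV·pm / 370.9 keV
λ = 3.3428 pm

Calculate the Compton shift:
Δλ = λ_C(1 - cos(15°)) = 2.4263 × 0.0341
Δλ = 0.0827 pm

Final wavelength:
λ' = 3.3428 + 0.0827 = 3.4255 pm

Final energy:
E' = hc/λ' = 1239.842 / 3.4255 = 361.9482 keV

(Intermediate values are shown rounded; full precision is carried through to the final answer.)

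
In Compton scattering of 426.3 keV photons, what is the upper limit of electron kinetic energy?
266.5471 keV

Maximum energy transfer occurs at θ = 180° (backscattering).

Initial photon: E₀ = 426.3 keV → λ₀ = 2.9084 pm

Maximum Compton shift (at 180°):
Δλ_max = 2λ_C = 2 × 2.4263 = 4.8526 pm

Final wavelength:
λ' = 2.9084 + 4.8526 = 7.7610 pm

Minimum photon energy (maximum energy to electron):
E'_min = hc/λ' = 159.7529 keV

Maximum electron kinetic energy:
K_max = E₀ - E'_min = 426.3000 - 159.7529 = 266.5471 keV

(Intermediate values are shown rounded; full precision is carried through to the final answer.)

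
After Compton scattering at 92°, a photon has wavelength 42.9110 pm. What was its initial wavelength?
40.4000 pm

From λ' = λ + Δλ, we have λ = λ' - Δλ

First calculate the Compton shift:
Δλ = λ_C(1 - cos θ)
Δλ = 2.4263 × (1 - cos(92°))
Δλ = 2.4263 × 1.0349
Δλ = 2.5110 pm

Initial wavelength:
λ = λ' - Δλ
λ = 42.9110 - 2.5110
λ = 40.4000 pm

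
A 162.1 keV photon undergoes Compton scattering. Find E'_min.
99.1775 keV (at θ = 180°)

The scattered photon has minimum energy when its wavelength is maximum, i.e., when the Compton shift Δλ = λ_C(1 − cos θ) is maximum. This occurs at θ = 180° (backscattering), giving Δλ_max = 2λ_C = 4.8526 pm.

Initial wavelength: λ₀ = hc/E₀ = 7.6486 pm
Maximum final wavelength: λ'_max = λ₀ + 2λ_C = 7.6486 + 4.8526 = 12.5012 pm
Minimum final energy: E'_min = hc/λ'_max = 99.1775 keV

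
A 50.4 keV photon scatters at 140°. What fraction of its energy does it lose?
0.1483 (or 14.83%)

Calculate initial and final photon energies:

Initial: E₀ = 50.4 keV → λ₀ = 24.6000 pm
Compton shift: Δλ = 4.2850 pm
Final wavelength: λ' = 28.8850 pm
Final energy: E' = 42.9234 keV

Fractional energy loss:
(E₀ - E')/E₀ = (50.4000 - 42.9234)/50.4000
= 7.4766/50.4000
= 0.1483
= 14.83%

(Intermediate values are shown rounded; full precision is carried through to the final answer.)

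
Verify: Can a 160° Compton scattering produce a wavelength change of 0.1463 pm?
No, inconsistent

Calculate the expected shift for θ = 160°:

Δλ_expected = λ_C(1 - cos(160°))
Δλ_expected = 2.4263 × (1 - cos(160°))
Δλ_expected = 2.4263 × 1.9397
Δλ_expected = 4.7063 pm

Given shift: 0.1463 pm
Expected shift: 4.7063 pm
Difference: 4.5600 pm

The values do not match. The given shift corresponds to θ ≈ 20.0°, not 160°.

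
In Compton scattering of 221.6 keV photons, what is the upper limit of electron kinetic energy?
102.9273 keV

Maximum energy transfer occurs at θ = 180° (backscattering).

Initial photon: E₀ = 221.6 keV → λ₀ = 5.5950 pm

Maximum Compton shift (at 180°):
Δλ_max = 2λ_C = 2 × 2.4263 = 4.8526 pm

Final wavelength:
λ' = 5.5950 + 4.8526 = 10.4476 pm

Minimum photon energy (maximum energy to electron):
E'_min = hc/λ' = 118.6727 keV

Maximum electron kinetic energy:
K_max = E₀ - E'_min = 221.6000 - 118.6727 = 102.9273 keV

(Intermediate values are shown rounded; full precision is carried through to the final answer.)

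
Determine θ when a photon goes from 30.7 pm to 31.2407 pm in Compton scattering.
39.00°

First find the wavelength shift:
Δλ = λ' - λ = 31.2407 - 30.7 = 0.5407 pm

Using Δλ = λ_C(1 - cos θ), with λ_C = h/(m_e·c) ≈ 2.42631024 pm:
cos θ = 1 - Δλ/λ_C
cos θ = 1 - 0.5407/2.42631024
cos θ = 0.777151

θ = arccos(0.777151)
θ = 39.00°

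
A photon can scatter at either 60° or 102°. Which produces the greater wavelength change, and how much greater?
102° produces the larger shift by a factor of 2.416

Calculate both shifts using Δλ = λ_C(1 - cos θ):

For θ₁ = 60°:
Δλ₁ = 2.4263 × (1 - cos(60°))
Δλ₁ = 2.4263 × 0.5000
Δλ₁ = 1.2132 pm

For θ₂ = 102°:
Δλ₂ = 2.4263 × (1 - cos(102°))
Δλ₂ = 2.4263 × 1.2079
Δλ₂ = 2.9308 pm

The 102° angle produces the larger shift.
Ratio: 2.9308/1.2132 = 2.416

(Intermediate values are shown rounded; full precision is carried through to the final answer.)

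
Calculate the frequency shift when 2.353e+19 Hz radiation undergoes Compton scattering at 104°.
4.501e+18 Hz (decrease)

Convert frequency to wavelength (c = 299792458 m/s):
λ₀ = c/f₀ = 299792458/2.353e+19 = 1.2740861e-11 m = 12.7409 pm

Calculate Compton shift:
Δλ = λ_C(1 - cos(104°)) = 3.0133 pm

Final wavelength:
λ' = λ₀ + Δλ = 12.7409 + 3.0133 = 15.7541 pm

Final frequency:
f' = c/λ' = 299792458/1.5754149e-11 = 1.9029429e+19 Hz

Frequency shift (decrease):
Δf = f₀ - f' = 2.353e+19 - 1.9029429e+19 = 4.501e+18 Hz

(Intermediate values are shown rounded; full precision is carried through to the final answer.)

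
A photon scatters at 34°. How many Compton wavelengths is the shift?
0.1710 λ_C

The Compton shift formula is:
Δλ = λ_C(1 - cos θ)

Dividing both sides by λ_C:
Δλ/λ_C = 1 - cos θ

For θ = 34°:
Δλ/λ_C = 1 - cos(34°)
Δλ/λ_C = 1 - 0.8290
Δλ/λ_C = 0.1710

This means the shift is 0.1710 × λ_C = 0.4148 pm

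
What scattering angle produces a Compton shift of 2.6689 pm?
95.74°

From the Compton formula Δλ = λ_C(1 - cos θ), we can solve for θ:

cos θ = 1 - Δλ/λ_C

Given:
- Δλ = 2.6689 pm
- λ_C = h/(m_e·c) ≈ 2.42631024 pm

cos θ = 1 - 2.6689/2.42631024
cos θ = 1 - 1.099983
cos θ = -0.099983

θ = arccos(-0.099983)
θ = 95.74°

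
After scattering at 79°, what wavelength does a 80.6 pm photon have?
82.5633 pm

Using the Compton scattering formula:
λ' = λ + Δλ = λ + λ_C(1 - cos θ)

Given:
- Initial wavelength λ = 80.6 pm
- Scattering angle θ = 79°
- Compton wavelength λ_C ≈ 2.4263 pm

Calculate the shift:
Δλ = 2.4263 × (1 - cos(79°))
Δλ = 2.4263 × 0.8092
Δλ = 1.9633 pm

Final wavelength:
λ' = 80.6 + 1.9633 = 82.5633 pm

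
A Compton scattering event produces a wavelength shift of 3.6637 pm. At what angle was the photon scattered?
120.66°

From the Compton formula Δλ = λ_C(1 - cos θ), we can solve for θ:

cos θ = 1 - Δλ/λ_C

Given:
- Δλ = 3.6637 pm
- λ_C = h/(m_e·c) ≈ 2.42631024 pm

cos θ = 1 - 3.6637/2.42631024
cos θ = 1 - 1.509988
cos θ = -0.509988

θ = arccos(-0.509988)
θ = 120.66°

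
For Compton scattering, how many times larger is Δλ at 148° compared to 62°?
148° produces the larger shift by a factor of 3.483

Calculate both shifts using Δλ = λ_C(1 - cos θ):

For θ₁ = 62°:
Δλ₁ = 2.4263 × (1 - cos(62°))
Δλ₁ = 2.4263 × 0.5305
Δλ₁ = 1.2872 pm

For θ₂ = 148°:
Δλ₂ = 2.4263 × (1 - cos(148°))
Δλ₂ = 2.4263 × 1.8480
Δλ₂ = 4.4839 pm

The 148° angle produces the larger shift.
Ratio: 4.4839/1.2872 = 3.483

(Intermediate values are shown rounded; full precision is carried through to the final answer.)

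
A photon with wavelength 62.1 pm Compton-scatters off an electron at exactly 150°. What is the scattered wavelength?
66.6276 pm

Using the Compton formula: λ' = λ + λ_C(1 − cos θ)

For θ = 150°, cos θ = -√3/2 (exact) ≈ -0.8660, so:
1 − cos 150° = 1 − (-√3/2) ≈ 1.8660

Δλ = λ_C × 1.8660 = 2.4263 × 1.8660 = 4.5276 pm

λ' = 62.1 + 4.5276 = 66.6276 pm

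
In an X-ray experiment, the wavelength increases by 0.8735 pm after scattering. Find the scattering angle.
50.21°

From the Compton formula Δλ = λ_C(1 - cos θ), we can solve for θ:

cos θ = 1 - Δλ/λ_C

Given:
- Δλ = 0.8735 pm
- λ_C = h/(m_e·c) ≈ 2.42631024 pm

cos θ = 1 - 0.8735/2.42631024
cos θ = 1 - 0.360012
cos θ = 0.639988

θ = arccos(0.639988)
θ = 50.21°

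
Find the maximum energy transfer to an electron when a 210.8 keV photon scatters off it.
95.2964 keV

Maximum energy transfer occurs at θ = 180° (backscattering).

Initial photon: E₀ = 210.8 keV → λ₀ = 5.8816 pm

Maximum Compton shift (at 180°):
Δλ_max = 2λ_C = 2 × 2.4263 = 4.8526 pm

Final wavelength:
λ' = 5.8816 + 4.8526 = 10.7342 pm

Minimum photon energy (maximum energy to electron):
E'_min = hc/λ' = 115.5036 keV

Maximum electron kinetic energy:
K_max = E₀ - E'_min = 210.8000 - 115.5036 = 95.2964 keV

(Intermediate values are shown rounded; full precision is carried through to the final answer.)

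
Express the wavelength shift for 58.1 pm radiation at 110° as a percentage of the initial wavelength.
5.6044%

Calculate the Compton shift:
Δλ = λ_C(1 - cos(110°))
Δλ = 2.4263 × (1 - cos(110°))
Δλ = 2.4263 × 1.3420
Δλ = 3.2562 pm

Percentage change:
(Δλ/λ₀) × 100 = (3.2562/58.1) × 100
= 5.6044%

(Intermediate values are shown rounded; full precision is carried through to the final answer.)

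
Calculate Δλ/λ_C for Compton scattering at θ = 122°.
1.5299 λ_C

The Compton shift formula is:
Δλ = λ_C(1 - cos θ)

Dividing both sides by λ_C:
Δλ/λ_C = 1 - cos θ

For θ = 122°:
Δλ/λ_C = 1 - cos(122°)
Δλ/λ_C = 1 - -0.5299
Δλ/λ_C = 1.5299

This means the shift is 1.5299 × λ_C = 3.7121 pm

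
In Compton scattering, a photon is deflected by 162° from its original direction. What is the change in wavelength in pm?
4.7339 pm

Using the Compton scattering formula:
Δλ = λ_C(1 - cos θ)

where λ_C = h/(m_e·c) ≈ 2.4263 pm is the Compton wavelength of an electron.

For θ = 162°:
cos(162°) = -0.9511
1 - cos(162°) = 1.9511

Δλ = 2.4263 × 1.9511
Δλ = 4.7339 pm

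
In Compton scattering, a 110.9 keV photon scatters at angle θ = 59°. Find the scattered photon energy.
100.3394 keV

First convert energy to wavelength:
λ = hc/E, with hc ≈ 1239.842 keV·pm (i.e. 1239.842 eV·nm)

For E = 110.9 keV = 110900 eV:
λ = 1239.842 keV·pm / 110.9 keV
λ = 11.1798 pm

Calculate the Compton shift:
Δλ = λ_C(1 - cos(59°)) = 2.4263 × 0.4850
Δλ = 1.1767 pm

Final wavelength:
λ' = 11.1798 + 1.1767 = 12.3565 pm

Final energy:
E' = hc/λ' = 1239.842 / 12.3565 = 100.3394 keV

(Intermediate values are shown rounded; full precision is carried through to the final answer.)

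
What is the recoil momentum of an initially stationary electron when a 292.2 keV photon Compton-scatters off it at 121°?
2.1177e-22 kg·m/s

The electron is initially at rest, so by conservation of momentum:
p⃗_e = p⃗₀ − p⃗'  (incident photon momentum minus scattered photon momentum)

Photon momentum magnitudes (p = h/λ = E/c):
λ₀ = hc/E₀ = 4.2431 pm → p₀ = h/λ₀ = 1.5616e-22 kg·m/s
Δλ = λ_C(1 − cos 121°) = 3.6760 pm
λ' = 7.9191 pm → p' = h/λ' = 8.3672e-23 kg·m/s

The scattered photon makes angle θ = 121° with the incident direction, so by the law of cosines:
|p⃗_e|² = p₀² + p'² − 2p₀p'cos θ
|p⃗_e|² = (1.5616e-22)² + (8.3672e-23)² − 2·1.5616e-22·8.3672e-23·cos(121°)
|p⃗_e| = 2.1177e-22 kg·m/s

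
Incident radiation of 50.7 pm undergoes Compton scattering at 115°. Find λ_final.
54.1517 pm

Using the Compton scattering formula:
λ' = λ + Δλ = λ + λ_C(1 - cos θ)

Given:
- Initial wavelength λ = 50.7 pm
- Scattering angle θ = 115°
- Compton wavelength λ_C ≈ 2.4263 pm

Calculate the shift:
Δλ = 2.4263 × (1 - cos(115°))
Δλ = 2.4263 × 1.4226
Δλ = 3.4517 pm

Final wavelength:
λ' = 50.7 + 3.4517 = 54.1517 pm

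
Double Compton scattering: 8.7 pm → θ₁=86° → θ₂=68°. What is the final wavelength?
12.4745 pm

Apply Compton shift twice:

First scattering at θ₁ = 86°:
Δλ₁ = λ_C(1 - cos(86°))
Δλ₁ = 2.4263 × 0.9302
Δλ₁ = 2.2571 pm

After first scattering:
λ₁ = 8.7 + 2.2571 = 10.9571 pm

Second scattering at θ₂ = 68°:
Δλ₂ = λ_C(1 - cos(68°))
Δλ₂ = 2.4263 × 0.6254
Δλ₂ = 1.5174 pm

Final wavelength:
λ₂ = 10.9571 + 1.5174 = 12.4745 pm

Total shift: Δλ_total = 2.2571 + 1.5174 = 3.7745 pm

(Intermediate values are shown rounded; full precision is carried through to the final answer.)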